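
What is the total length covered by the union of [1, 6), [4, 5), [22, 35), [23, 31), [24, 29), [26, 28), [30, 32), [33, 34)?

18

Merged: [1, 6), [22, 35).
Lengths: 5 + 13 = 18.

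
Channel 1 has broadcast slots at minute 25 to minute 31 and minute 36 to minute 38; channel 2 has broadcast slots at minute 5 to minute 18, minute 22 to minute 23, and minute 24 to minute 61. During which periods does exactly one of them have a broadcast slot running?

minute 5 to minute 18, minute 22 to minute 23, minute 24 to minute 25, minute 31 to minute 36, minute 38 to minute 61

Only in the first: none.
Only in the second: minute 5 to minute 18, minute 22 to minute 23, minute 24 to minute 25, minute 31 to minute 36, minute 38 to minute 61.
Together these are the periods covered by exactly one.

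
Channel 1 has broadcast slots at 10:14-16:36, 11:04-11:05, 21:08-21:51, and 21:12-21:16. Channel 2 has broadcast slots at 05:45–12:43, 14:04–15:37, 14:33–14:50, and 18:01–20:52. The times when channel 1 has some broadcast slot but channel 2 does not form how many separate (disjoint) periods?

3

A, merged: 10:14–16:36, 21:08–21:51.
B, merged: 05:45–12:43, 14:04–15:37, 18:01–20:52.
A \ B = 12:43–14:04, 15:37–16:36, 21:08–21:51.
That is 3 disjoint pieces.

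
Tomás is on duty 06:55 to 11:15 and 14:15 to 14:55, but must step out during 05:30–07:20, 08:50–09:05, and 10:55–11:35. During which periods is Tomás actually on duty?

06:55–11:15 with B removed leaves 07:20–08:50, 09:05–10:55.
14:15–14:55 is untouched.

07:20–08:50, 09:05–10:55, 14:15–14:55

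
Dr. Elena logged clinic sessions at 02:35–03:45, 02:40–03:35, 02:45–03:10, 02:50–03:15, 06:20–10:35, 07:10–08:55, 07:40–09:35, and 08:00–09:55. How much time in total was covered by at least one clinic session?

Merged: 02:35–03:45, 06:20–10:35.
Lengths: 1 h 10 min + 4 h 15 min = 5 h 25 min.

5 h 25 min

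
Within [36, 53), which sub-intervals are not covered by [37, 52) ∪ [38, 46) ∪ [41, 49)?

[36, 37) ∪ [52, 53)

Covered (merged): [37, 52).
Uncovered inside [36, 53): [36, 37), [52, 53).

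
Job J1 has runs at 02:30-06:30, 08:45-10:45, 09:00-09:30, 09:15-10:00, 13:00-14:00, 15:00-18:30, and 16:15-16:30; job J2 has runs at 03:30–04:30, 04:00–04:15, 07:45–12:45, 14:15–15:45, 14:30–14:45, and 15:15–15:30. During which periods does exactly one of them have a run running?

First set merges to 02:30–06:30, 08:45–10:45, 13:00–14:00, 15:00–18:30.
Second set merges to 03:30–04:30, 07:45–12:45, 14:15–15:45.
Only in the first: 02:30–03:30, 04:30–06:30, 13:00–14:00, 15:45–18:30.
Only in the second: 07:45–08:45, 10:45–12:45, 14:15–15:00.
Together these are the periods covered by exactly one.

02:30–03:30, 04:30–06:30, 07:45–08:45, 10:45–12:45, 13:00–14:00, 14:15–15:00, 15:45–18:30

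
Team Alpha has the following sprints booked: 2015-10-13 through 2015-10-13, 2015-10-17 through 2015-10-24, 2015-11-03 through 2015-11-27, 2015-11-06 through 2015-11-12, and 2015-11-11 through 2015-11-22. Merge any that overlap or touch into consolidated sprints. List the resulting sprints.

2015-10-13 through 2015-10-13, 2015-10-17 through 2015-10-24, 2015-11-03 through 2015-11-27

2015-10-17 through 2015-10-24 is disjoint → start new block.
2015-11-03 through 2015-11-27 is disjoint → start new block.
2015-11-06 through 2015-11-12 overlaps/touches 2015-11-03 through 2015-11-27 → extend to 2015-11-03 through 2015-11-27.
2015-11-11 through 2015-11-22 overlaps/touches 2015-11-03 through 2015-11-27 → extend to 2015-11-03 through 2015-11-27.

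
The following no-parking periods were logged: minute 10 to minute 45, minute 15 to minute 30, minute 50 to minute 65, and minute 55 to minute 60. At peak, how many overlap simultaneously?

At minute 15, 2 of the intervals are simultaneously active.
No point has more.

2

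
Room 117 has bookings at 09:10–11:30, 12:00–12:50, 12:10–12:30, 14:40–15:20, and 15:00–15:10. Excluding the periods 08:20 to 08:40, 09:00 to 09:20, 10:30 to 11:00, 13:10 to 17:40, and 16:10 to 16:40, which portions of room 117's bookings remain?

09:20-10:30, 11:00-11:30, 12:00-12:50

A, merged: 09:10-11:30, 12:00-12:50, 14:40-15:20.
B, merged: 08:20-08:40, 09:00-09:20, 10:30-11:00, 13:10-17:40.
09:10-11:30 with B removed leaves 09:20-10:30, 11:00-11:30.
12:00-12:50 is untouched.
14:40-15:20 lies entirely inside B → drops out.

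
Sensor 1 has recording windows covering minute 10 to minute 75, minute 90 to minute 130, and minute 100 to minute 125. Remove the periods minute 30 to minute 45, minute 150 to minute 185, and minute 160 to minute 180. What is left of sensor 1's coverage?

First set merges to minute 10 to minute 75, minute 90 to minute 130.
Second set merges to minute 30 to minute 45, minute 150 to minute 185.
minute 10 to minute 75 \ B = minute 10 to minute 30, minute 45 to minute 75.
minute 90 to minute 130: nothing removed.

minute 10 to minute 30, minute 45 to minute 75, minute 90 to minute 130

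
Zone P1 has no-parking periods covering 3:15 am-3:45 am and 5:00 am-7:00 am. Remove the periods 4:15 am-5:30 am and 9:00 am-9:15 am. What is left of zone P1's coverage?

3:15 am–3:45 am, 5:30 am–7:00 am

3:15 am–3:45 am: no B overlap → unchanged.
5:00 am–7:00 am minus B → 5:30 am–7:00 am.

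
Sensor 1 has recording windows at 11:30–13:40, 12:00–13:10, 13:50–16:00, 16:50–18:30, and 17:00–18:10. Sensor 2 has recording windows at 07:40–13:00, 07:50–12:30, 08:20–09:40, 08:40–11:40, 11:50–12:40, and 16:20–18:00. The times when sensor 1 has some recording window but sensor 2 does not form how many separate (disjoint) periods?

3

A, merged: 11:30–13:40, 13:50–16:00, 16:50–18:30.
B, merged: 07:40–13:00, 16:20–18:00.
A \ B = 13:00–13:40, 13:50–16:00, 18:00–18:30.
That is 3 disjoint pieces.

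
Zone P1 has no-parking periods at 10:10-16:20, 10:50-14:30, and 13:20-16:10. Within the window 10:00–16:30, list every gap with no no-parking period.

10:00–10:10, 16:20–16:30

Covered (merged): 10:10–16:20.
Complement within 10:00–16:30: 10:00–10:10, 16:20–16:30.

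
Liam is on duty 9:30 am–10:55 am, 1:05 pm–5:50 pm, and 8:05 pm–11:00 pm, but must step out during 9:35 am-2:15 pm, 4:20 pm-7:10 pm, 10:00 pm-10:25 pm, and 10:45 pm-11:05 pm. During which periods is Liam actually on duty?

9:30 am–10:55 am with B removed leaves 9:30 am–9:35 am.
1:05 pm–5:50 pm with B removed leaves 2:15 pm–4:20 pm.
8:05 pm–11:00 pm with B removed leaves 8:05 pm–10:00 pm, 10:25 pm–10:45 pm.

9:30 am–9:35 am, 2:15 pm–4:20 pm, 8:05 pm–10:00 pm, 10:25 pm–10:45 pm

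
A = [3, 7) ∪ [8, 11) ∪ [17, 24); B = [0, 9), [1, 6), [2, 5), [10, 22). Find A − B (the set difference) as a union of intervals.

Second set merges to [0, 9), [10, 22).
[3, 7) lies entirely inside B → drops out.
[8, 11) with B removed leaves [9, 10).
[17, 24) with B removed leaves [22, 24).

[9, 10) ∪ [22, 24)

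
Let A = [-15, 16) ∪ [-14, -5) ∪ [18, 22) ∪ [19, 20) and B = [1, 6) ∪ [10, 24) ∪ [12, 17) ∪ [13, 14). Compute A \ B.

[-15, 1) ∪ [6, 10)

Merge the first list: [-15, 16), [18, 22).
Merge the second list: [1, 6), [10, 24).
[-15, 16) minus B → [-15, 1), [6, 10).
[18, 22): fully covered by B → removed.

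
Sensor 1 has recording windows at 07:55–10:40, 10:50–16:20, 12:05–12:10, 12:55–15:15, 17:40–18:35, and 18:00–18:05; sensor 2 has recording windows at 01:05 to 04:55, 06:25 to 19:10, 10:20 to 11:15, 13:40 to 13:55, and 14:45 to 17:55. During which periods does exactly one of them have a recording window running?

01:05–04:55, 06:25–07:55, 10:40–10:50, 16:20–17:40, 18:35–19:10

First set merges to 07:55–10:40, 10:50–16:20, 17:40–18:35.
Second set merges to 01:05–04:55, 06:25–19:10.
A \ B = none.
B \ A = 01:05–04:55, 06:25–07:55, 10:40–10:50, 16:20–17:40, 18:35–19:10.
Union of the two gives the symmetric difference.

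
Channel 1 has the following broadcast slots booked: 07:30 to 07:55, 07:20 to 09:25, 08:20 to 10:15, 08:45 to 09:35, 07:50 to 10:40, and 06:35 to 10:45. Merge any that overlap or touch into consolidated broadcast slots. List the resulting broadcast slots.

Sort by start: 06:35-10:45, 07:20-09:25, 07:30-07:55, 07:50-10:40, 08:20-10:15, 08:45-09:35.
07:20-09:25 overlaps/touches 06:35-10:45 → extend to 06:35-10:45.
07:30-07:55 overlaps/touches 06:35-10:45 → extend to 06:35-10:45.
07:50-10:40 overlaps/touches 06:35-10:45 → extend to 06:35-10:45.
08:20-10:15 overlaps/touches 06:35-10:45 → extend to 06:35-10:45.
08:45-09:35 overlaps/touches 06:35-10:45 → extend to 06:35-10:45.

06:35-10:45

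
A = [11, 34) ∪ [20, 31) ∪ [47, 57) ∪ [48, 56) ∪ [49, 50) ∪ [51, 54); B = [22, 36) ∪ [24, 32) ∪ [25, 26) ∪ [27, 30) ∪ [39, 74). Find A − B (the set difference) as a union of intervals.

Merge the first list: [11, 34), [47, 57).
Merge the second list: [22, 36), [39, 74).
[11, 34) minus B → [11, 22).
[47, 57): fully covered by B → removed.

[11, 22)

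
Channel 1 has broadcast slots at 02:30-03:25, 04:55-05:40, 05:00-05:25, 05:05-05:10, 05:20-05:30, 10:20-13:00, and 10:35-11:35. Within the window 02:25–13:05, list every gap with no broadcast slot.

02:25–02:30, 03:25–04:55, 05:40–10:20, 13:00–13:05

Covered (merged): 02:30–03:25, 04:55–05:40, 10:20–13:00.
Complement within 02:25–13:05: 02:25–02:30, 03:25–04:55, 05:40–10:20, 13:00–13:05.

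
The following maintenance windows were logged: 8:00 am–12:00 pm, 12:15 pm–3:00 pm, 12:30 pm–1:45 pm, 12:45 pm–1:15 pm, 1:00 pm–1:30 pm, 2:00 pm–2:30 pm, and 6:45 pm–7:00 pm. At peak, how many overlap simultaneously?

Sweep endpoints in order; track running count of active intervals.
Peak of 4 reached at 1:00 pm.

4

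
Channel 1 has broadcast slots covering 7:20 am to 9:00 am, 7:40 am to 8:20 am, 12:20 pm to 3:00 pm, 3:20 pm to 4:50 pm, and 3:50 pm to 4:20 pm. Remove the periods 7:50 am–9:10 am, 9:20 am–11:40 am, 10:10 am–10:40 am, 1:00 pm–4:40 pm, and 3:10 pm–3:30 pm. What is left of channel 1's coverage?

7:20 am–7:50 am, 12:20 pm–1:00 pm, 4:40 pm–4:50 pm

A, merged: 7:20 am–9:00 am, 12:20 pm–3:00 pm, 3:20 pm–4:50 pm.
B, merged: 7:50 am–9:10 am, 9:20 am–11:40 am, 1:00 pm–4:40 pm.
7:20 am–9:00 am with B removed leaves 7:20 am–7:50 am.
12:20 pm–3:00 pm with B removed leaves 12:20 pm–1:00 pm.
3:20 pm–4:50 pm with B removed leaves 4:40 pm–4:50 pm.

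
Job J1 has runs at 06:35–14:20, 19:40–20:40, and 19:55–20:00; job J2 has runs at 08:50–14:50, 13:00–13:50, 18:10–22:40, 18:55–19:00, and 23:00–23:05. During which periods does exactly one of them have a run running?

06:35–08:50, 14:20–14:50, 18:10–19:40, 20:40–22:40, 23:00–23:05

Merge the first list: 06:35–14:20, 19:40–20:40.
Merge the second list: 08:50–14:50, 18:10–22:40, 23:00–23:05.
Only in the first: 06:35–08:50.
Only in the second: 14:20–14:50, 18:10–19:40, 20:40–22:40, 23:00–23:05.
Together these are the periods covered by exactly one.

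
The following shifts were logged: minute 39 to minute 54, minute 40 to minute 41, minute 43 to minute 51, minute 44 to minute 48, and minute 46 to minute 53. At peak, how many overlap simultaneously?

At minute 46, 4 of the intervals are simultaneously active.
No point has more.

4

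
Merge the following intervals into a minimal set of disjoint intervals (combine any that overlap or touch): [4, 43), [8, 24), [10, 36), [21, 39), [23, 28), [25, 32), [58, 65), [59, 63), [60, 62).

[4, 43) ∪ [58, 65)

[8, 24) overlaps/touches [4, 43) → extend to [4, 43).
[10, 36) overlaps/touches [4, 43) → extend to [4, 43).
[21, 39) overlaps/touches [4, 43) → extend to [4, 43).
[23, 28) overlaps/touches [4, 43) → extend to [4, 43).
[25, 32) overlaps/touches [4, 43) → extend to [4, 43).
[58, 65) is disjoint → start new block.
[59, 63) overlaps/touches [58, 65) → extend to [58, 65).
[60, 62) overlaps/touches [58, 65) → extend to [58, 65).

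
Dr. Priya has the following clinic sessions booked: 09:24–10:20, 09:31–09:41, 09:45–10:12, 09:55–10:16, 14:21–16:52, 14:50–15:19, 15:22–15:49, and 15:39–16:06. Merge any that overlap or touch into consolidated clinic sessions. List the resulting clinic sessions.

09:31–09:41 overlaps/touches 09:24–10:20 → extend to 09:24–10:20.
09:45–10:12 overlaps/touches 09:24–10:20 → extend to 09:24–10:20.
09:55–10:16 overlaps/touches 09:24–10:20 → extend to 09:24–10:20.
14:21–16:52 is disjoint → start new block.
14:50–15:19 overlaps/touches 14:21–16:52 → extend to 14:21–16:52.
15:22–15:49 overlaps/touches 14:21–16:52 → extend to 14:21–16:52.
15:39–16:06 overlaps/touches 14:21–16:52 → extend to 14:21–16:52.

09:24–10:20, 14:21–16:52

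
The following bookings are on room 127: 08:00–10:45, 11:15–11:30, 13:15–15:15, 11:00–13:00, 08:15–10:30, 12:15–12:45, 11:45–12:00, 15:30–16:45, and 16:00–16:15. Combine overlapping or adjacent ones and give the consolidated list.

08:00-10:45, 11:00-13:00, 13:15-15:15, 15:30-16:45

Sort by start: 08:00-10:45, 08:15-10:30, 11:00-13:00, 11:15-11:30, 11:45-12:00, 12:15-12:45, 13:15-15:15, 15:30-16:45, 16:00-16:15.
08:15-10:30 overlaps/touches 08:00-10:45 → extend to 08:00-10:45.
11:00-13:00 is disjoint → start new block.
11:15-11:30 overlaps/touches 11:00-13:00 → extend to 11:00-13:00.
11:45-12:00 overlaps/touches 11:00-13:00 → extend to 11:00-13:00.
12:15-12:45 overlaps/touches 11:00-13:00 → extend to 11:00-13:00.
13:15-15:15 is disjoint → start new block.
15:30-16:45 is disjoint → start new block.
16:00-16:15 overlaps/touches 15:30-16:45 → extend to 15:30-16:45.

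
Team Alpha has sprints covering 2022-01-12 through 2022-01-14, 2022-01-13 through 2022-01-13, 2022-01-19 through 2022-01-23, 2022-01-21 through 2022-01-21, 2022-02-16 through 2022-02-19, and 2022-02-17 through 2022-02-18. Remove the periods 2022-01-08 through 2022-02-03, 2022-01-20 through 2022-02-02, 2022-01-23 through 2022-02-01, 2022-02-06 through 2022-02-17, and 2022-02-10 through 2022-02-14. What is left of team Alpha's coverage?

Merge the first list: 2022-01-12 through 2022-01-14, 2022-01-19 through 2022-01-23, 2022-02-16 through 2022-02-19.
Merge the second list: 2022-01-08 through 2022-02-03, 2022-02-06 through 2022-02-17.
2022-01-12 through 2022-01-14 lies entirely inside B → drops out.
2022-01-19 through 2022-01-23 lies entirely inside B → drops out.
2022-02-16 through 2022-02-19 with B removed leaves 2022-02-18 through 2022-02-19.

2022-02-18 through 2022-02-19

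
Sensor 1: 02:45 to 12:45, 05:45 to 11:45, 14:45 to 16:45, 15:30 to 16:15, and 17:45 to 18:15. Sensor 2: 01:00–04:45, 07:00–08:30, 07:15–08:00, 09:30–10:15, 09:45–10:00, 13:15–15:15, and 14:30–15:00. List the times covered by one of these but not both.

Merge the first list: 02:45–12:45, 14:45–16:45, 17:45–18:15.
Merge the second list: 01:00–04:45, 07:00–08:30, 09:30–10:15, 13:15–15:15.
A but not B: 04:45–07:00, 08:30–09:30, 10:15–12:45, 15:15–16:45, 17:45–18:15.
B but not A: 01:00–02:45, 13:15–14:45.
Combining gives A △ B.

01:00–02:45, 04:45–07:00, 08:30–09:30, 10:15–12:45, 13:15–14:45, 15:15–16:45, 17:45–18:15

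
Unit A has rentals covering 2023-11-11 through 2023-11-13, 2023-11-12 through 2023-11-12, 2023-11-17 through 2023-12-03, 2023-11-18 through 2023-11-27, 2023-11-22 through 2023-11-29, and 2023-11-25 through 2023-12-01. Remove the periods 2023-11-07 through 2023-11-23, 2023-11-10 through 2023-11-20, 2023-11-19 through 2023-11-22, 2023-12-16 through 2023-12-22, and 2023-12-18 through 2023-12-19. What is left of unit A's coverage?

First set merges to 2023-11-11 through 2023-11-13, 2023-11-17 through 2023-12-03.
Second set merges to 2023-11-07 through 2023-11-23, 2023-12-16 through 2023-12-22.
2023-11-11 through 2023-11-13: fully covered by B → removed.
2023-11-17 through 2023-12-03 minus B → 2023-11-24 through 2023-12-03.

2023-11-24 through 2023-12-03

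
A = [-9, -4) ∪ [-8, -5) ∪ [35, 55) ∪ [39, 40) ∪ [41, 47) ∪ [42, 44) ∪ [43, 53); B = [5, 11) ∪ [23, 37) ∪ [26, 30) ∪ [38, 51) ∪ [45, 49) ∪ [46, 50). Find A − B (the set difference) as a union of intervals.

A, merged: [-9, -4), [35, 55).
B, merged: [5, 11), [23, 37), [38, 51).
[-9, -4): no B overlap → unchanged.
[35, 55) minus B → [37, 38), [51, 55).

[-9, -4) ∪ [37, 38) ∪ [51, 55)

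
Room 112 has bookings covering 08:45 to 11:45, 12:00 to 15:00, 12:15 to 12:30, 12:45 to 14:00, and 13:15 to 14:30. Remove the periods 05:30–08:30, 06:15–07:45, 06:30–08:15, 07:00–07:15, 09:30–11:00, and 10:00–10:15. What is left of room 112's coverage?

First set merges to 08:45-11:45, 12:00-15:00.
Second set merges to 05:30-08:30, 09:30-11:00.
08:45-11:45 with B removed leaves 08:45-09:30, 11:00-11:45.
12:00-15:00 is untouched.

08:45-09:30, 11:00-11:45, 12:00-15:00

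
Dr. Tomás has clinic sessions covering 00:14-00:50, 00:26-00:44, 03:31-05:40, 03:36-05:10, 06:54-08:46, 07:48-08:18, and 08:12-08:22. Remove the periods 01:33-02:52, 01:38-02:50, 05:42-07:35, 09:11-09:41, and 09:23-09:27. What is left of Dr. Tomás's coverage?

First set merges to 00:14-00:50, 03:31-05:40, 06:54-08:46.
Second set merges to 01:33-02:52, 05:42-07:35, 09:11-09:41.
00:14-00:50: no B overlap → unchanged.
03:31-05:40: no B overlap → unchanged.
06:54-08:46 minus B → 07:35-08:46.

00:14-00:50, 03:31-05:40, 07:35-08:46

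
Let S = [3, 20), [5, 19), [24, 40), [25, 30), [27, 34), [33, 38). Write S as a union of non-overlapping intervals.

[3, 20) ∪ [24, 40)

[5, 19) overlaps/touches [3, 20) → extend to [3, 20).
[24, 40) is disjoint → start new block.
[25, 30) overlaps/touches [24, 40) → extend to [24, 40).
[27, 34) overlaps/touches [24, 40) → extend to [24, 40).
[33, 38) overlaps/touches [24, 40) → extend to [24, 40).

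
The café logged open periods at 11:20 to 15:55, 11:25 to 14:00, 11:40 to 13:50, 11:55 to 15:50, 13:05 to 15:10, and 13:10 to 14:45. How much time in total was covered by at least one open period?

4 h 35 min

Merged: 11:20–15:55.
Length: 4 h 35 min.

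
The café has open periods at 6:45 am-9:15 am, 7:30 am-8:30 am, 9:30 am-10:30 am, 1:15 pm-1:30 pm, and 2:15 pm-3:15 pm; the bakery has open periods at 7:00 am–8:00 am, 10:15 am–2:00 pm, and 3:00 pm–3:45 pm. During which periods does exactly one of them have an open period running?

6:45 am-7:00 am, 8:00 am-9:15 am, 9:30 am-10:15 am, 10:30 am-1:15 pm, 1:30 pm-2:00 pm, 2:15 pm-3:00 pm, 3:15 pm-3:45 pm

A, merged: 6:45 am-9:15 am, 9:30 am-10:30 am, 1:15 pm-1:30 pm, 2:15 pm-3:15 pm.
A but not B: 6:45 am-7:00 am, 8:00 am-9:15 am, 9:30 am-10:15 am, 2:15 pm-3:00 pm.
B but not A: 10:30 am-1:15 pm, 1:30 pm-2:00 pm, 3:15 pm-3:45 pm.
Combining gives A △ B.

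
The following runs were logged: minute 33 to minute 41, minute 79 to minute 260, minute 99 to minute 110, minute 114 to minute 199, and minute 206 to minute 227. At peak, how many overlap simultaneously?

Sweep endpoints in order; track running count of active intervals.
Peak of 2 reached at minute 99.

2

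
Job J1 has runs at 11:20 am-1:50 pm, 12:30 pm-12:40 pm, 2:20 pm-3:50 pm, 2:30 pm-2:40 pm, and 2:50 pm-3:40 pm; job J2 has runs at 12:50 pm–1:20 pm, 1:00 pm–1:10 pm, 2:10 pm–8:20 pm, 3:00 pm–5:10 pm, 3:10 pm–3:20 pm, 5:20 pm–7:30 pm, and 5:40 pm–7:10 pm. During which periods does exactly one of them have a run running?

11:20 am–12:50 pm, 1:20 pm–1:50 pm, 2:10 pm–2:20 pm, 3:50 pm–8:20 pm

A, merged: 11:20 am–1:50 pm, 2:20 pm–3:50 pm.
B, merged: 12:50 pm–1:20 pm, 2:10 pm–8:20 pm.
Only in the first: 11:20 am–12:50 pm, 1:20 pm–1:50 pm.
Only in the second: 2:10 pm–2:20 pm, 3:50 pm–8:20 pm.
Together these are the periods covered by exactly one.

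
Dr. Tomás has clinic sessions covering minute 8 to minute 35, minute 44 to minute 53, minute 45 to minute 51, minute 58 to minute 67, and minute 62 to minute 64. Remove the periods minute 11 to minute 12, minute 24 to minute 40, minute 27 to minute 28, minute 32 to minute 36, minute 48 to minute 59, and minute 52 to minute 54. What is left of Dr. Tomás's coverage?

Merge the first list: minute 8 to minute 35, minute 44 to minute 53, minute 58 to minute 67.
Merge the second list: minute 11 to minute 12, minute 24 to minute 40, minute 48 to minute 59.
minute 8 to minute 35 \ B = minute 8 to minute 11, minute 12 to minute 24.
minute 44 to minute 53 \ B = minute 44 to minute 48.
minute 58 to minute 67 \ B = minute 59 to minute 67.

minute 8 to minute 11, minute 12 to minute 24, minute 44 to minute 48, minute 59 to minute 67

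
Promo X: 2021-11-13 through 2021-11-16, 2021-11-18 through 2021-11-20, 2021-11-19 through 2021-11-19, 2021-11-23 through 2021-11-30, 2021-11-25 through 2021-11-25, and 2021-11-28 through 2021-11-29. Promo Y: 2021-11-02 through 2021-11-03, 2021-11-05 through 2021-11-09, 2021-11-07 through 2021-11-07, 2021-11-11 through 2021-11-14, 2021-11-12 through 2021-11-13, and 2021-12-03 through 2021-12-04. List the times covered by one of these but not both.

A, merged: 2021-11-13 through 2021-11-16, 2021-11-18 through 2021-11-20, 2021-11-23 through 2021-11-30.
B, merged: 2021-11-02 through 2021-11-03, 2021-11-05 through 2021-11-09, 2021-11-11 through 2021-11-14, 2021-12-03 through 2021-12-04.
A \ B = 2021-11-15 through 2021-11-16, 2021-11-18 through 2021-11-20, 2021-11-23 through 2021-11-30.
B \ A = 2021-11-02 through 2021-11-03, 2021-11-05 through 2021-11-09, 2021-11-11 through 2021-11-12, 2021-12-03 through 2021-12-04.
Union of the two gives the symmetric difference.

2021-11-02 through 2021-11-03, 2021-11-05 through 2021-11-09, 2021-11-11 through 2021-11-12, 2021-11-15 through 2021-11-16, 2021-11-18 through 2021-11-20, 2021-11-23 through 2021-11-30, 2021-12-03 through 2021-12-04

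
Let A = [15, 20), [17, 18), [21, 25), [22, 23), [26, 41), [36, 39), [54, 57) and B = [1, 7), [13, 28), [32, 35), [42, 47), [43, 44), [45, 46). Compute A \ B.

[28, 32) ∪ [35, 41) ∪ [54, 57)

First set merges to [15, 20), [21, 25), [26, 41), [54, 57).
Second set merges to [1, 7), [13, 28), [32, 35), [42, 47).
[15, 20): entirely removed.
[21, 25): entirely removed.
[26, 41) \ B = [28, 32), [35, 41).
[54, 57): nothing removed.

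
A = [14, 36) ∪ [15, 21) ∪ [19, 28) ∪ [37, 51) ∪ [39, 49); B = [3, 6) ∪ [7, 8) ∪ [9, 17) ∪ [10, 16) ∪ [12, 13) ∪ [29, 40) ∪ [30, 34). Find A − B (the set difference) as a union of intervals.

First set merges to [14, 36), [37, 51).
Second set merges to [3, 6), [7, 8), [9, 17), [29, 40).
[14, 36) minus B → [17, 29).
[37, 51) minus B → [40, 51).

[17, 29) ∪ [40, 51)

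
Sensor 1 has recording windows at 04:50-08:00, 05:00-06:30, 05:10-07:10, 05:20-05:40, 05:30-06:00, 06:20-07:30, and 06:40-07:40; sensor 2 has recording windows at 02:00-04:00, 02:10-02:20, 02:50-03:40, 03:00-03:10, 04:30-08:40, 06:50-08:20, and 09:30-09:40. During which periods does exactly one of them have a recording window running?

02:00–04:00, 04:30–04:50, 08:00–08:40, 09:30–09:40

A, merged: 04:50–08:00.
B, merged: 02:00–04:00, 04:30–08:40, 09:30–09:40.
Only in the first: none.
Only in the second: 02:00–04:00, 04:30–04:50, 08:00–08:40, 09:30–09:40.
Together these are the periods covered by exactly one.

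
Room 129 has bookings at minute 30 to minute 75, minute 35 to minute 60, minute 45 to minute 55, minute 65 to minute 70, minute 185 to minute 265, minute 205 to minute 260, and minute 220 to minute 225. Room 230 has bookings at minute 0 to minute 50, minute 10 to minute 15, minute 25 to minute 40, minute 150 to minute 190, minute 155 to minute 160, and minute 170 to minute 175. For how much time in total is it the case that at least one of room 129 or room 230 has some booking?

190 minutes

A, merged: minute 30 to minute 75, minute 185 to minute 265.
B, merged: minute 0 to minute 50, minute 150 to minute 190.
A ∪ B = minute 0 to minute 75, minute 150 to minute 265.
Total: 75 minutes + 115 minutes = 190 minutes.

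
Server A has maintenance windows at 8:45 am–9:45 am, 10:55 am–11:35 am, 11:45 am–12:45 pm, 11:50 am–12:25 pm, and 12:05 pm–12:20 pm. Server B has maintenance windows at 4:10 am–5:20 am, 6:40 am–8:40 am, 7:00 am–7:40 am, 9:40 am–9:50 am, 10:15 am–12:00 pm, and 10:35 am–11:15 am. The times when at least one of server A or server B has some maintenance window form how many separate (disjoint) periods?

4

First set merges to 8:45 am-9:45 am, 10:55 am-11:35 am, 11:45 am-12:45 pm.
Second set merges to 4:10 am-5:20 am, 6:40 am-8:40 am, 9:40 am-9:50 am, 10:15 am-12:00 pm.
A ∪ B = 4:10 am-5:20 am, 6:40 am-8:40 am, 8:45 am-9:50 am, 10:15 am-12:45 pm.
That is 4 disjoint pieces.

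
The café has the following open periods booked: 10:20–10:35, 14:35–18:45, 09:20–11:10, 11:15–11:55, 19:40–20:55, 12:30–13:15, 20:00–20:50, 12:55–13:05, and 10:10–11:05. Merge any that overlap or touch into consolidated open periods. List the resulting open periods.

09:20–11:10, 11:15–11:55, 12:30–13:15, 14:35–18:45, 19:40–20:55

Sort by start: 09:20–11:10, 10:10–11:05, 10:20–10:35, 11:15–11:55, 12:30–13:15, 12:55–13:05, 14:35–18:45, 19:40–20:55, 20:00–20:50.
10:10–11:05 overlaps/touches 09:20–11:10 → extend to 09:20–11:10.
10:20–10:35 overlaps/touches 09:20–11:10 → extend to 09:20–11:10.
11:15–11:55 is disjoint → start new block.
12:30–13:15 is disjoint → start new block.
12:55–13:05 overlaps/touches 12:30–13:15 → extend to 12:30–13:15.
14:35–18:45 is disjoint → start new block.
19:40–20:55 is disjoint → start new block.
20:00–20:50 overlaps/touches 19:40–20:55 → extend to 19:40–20:55.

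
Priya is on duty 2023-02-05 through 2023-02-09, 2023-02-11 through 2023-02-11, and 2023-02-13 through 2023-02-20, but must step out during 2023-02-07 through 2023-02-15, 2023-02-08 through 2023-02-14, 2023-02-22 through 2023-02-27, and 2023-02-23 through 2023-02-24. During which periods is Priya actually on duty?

Merge the second list: 2023-02-07 through 2023-02-15, 2023-02-22 through 2023-02-27.
2023-02-05 through 2023-02-09 minus B → 2023-02-05 through 2023-02-06.
2023-02-11 through 2023-02-11: fully covered by B → removed.
2023-02-13 through 2023-02-20 minus B → 2023-02-16 through 2023-02-20.

2023-02-05 through 2023-02-06, 2023-02-16 through 2023-02-20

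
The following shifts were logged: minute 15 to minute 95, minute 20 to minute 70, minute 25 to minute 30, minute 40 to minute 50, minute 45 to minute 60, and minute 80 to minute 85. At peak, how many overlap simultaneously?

4

Sweep endpoints in order; track running count of active intervals.
Peak of 4 reached at minute 45.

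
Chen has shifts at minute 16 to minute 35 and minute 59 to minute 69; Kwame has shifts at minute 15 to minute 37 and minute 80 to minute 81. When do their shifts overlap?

minute 16 to minute 35 overlaps B on minute 16 to minute 35.
minute 59 to minute 69 falls entirely outside B.

minute 16 to minute 35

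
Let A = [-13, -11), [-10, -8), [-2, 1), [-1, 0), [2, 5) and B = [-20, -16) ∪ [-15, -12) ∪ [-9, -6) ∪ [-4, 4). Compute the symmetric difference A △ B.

A, merged: [-13, -11), [-10, -8), [-2, 1), [2, 5).
A but not B: [-12, -11), [-10, -9), [4, 5).
B but not A: [-20, -16), [-15, -13), [-8, -6), [-4, -2), [1, 2).
Combining gives A △ B.

[-20, -16) ∪ [-15, -13) ∪ [-12, -11) ∪ [-10, -9) ∪ [-8, -6) ∪ [-4, -2) ∪ [1, 2) ∪ [4, 5)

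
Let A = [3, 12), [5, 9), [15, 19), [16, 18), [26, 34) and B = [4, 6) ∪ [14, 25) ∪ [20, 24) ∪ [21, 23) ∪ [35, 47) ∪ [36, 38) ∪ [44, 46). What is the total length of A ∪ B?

A, merged: [3, 12), [15, 19), [26, 34).
B, merged: [4, 6), [14, 25), [35, 47).
A ∪ B = [3, 12), [14, 25), [26, 34), [35, 47).
Total: 9 + 11 + 8 + 12 = 40.

40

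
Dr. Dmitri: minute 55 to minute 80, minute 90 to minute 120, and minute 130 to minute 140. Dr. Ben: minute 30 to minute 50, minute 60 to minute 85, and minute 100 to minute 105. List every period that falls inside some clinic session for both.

minute 55 to minute 80 meets the second set on minute 60 to minute 80.
minute 90 to minute 120 meets the second set on minute 100 to minute 105.
minute 130 to minute 140: no overlap with the second set.

minute 60 to minute 80, minute 100 to minute 105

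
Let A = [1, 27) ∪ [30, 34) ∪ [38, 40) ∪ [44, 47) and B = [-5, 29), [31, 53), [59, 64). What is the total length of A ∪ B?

62

A ∪ B = [-5, 29), [30, 53), [59, 64).
Total: 34 + 23 + 5 = 62.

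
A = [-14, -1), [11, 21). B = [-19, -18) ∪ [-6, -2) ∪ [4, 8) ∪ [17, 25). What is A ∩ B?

[-6, -2) ∪ [17, 21)

[-14, -1) overlaps B on [-6, -2).
[11, 21) overlaps B on [17, 21).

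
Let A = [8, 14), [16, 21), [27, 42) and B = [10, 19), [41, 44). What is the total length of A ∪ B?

30

A ∪ B = [8, 21), [27, 44).
Total: 13 + 17 = 30.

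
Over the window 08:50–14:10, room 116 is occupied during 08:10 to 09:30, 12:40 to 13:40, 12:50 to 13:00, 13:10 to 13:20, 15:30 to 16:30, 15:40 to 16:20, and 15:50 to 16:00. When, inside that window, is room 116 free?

09:30-12:40, 13:40-14:10

The merged coverage is 08:10-09:30, 12:40-13:40, 15:30-16:30.
Complement within 08:50-14:10: 09:30-12:40, 13:40-14:10.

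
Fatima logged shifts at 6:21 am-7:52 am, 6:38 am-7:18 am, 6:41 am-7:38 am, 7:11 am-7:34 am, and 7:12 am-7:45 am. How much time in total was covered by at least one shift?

1 h 31 min

Merged: 6:21 am-7:52 am.
Length: 1 h 31 min.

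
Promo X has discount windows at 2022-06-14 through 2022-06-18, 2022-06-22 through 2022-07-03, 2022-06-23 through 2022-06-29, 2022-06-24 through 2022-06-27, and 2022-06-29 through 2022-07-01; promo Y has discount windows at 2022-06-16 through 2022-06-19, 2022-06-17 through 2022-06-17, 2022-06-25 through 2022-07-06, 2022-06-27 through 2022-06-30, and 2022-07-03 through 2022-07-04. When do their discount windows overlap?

Merge the first list: 2022-06-14 through 2022-06-18, 2022-06-22 through 2022-07-03.
Merge the second list: 2022-06-16 through 2022-06-19, 2022-06-25 through 2022-07-06.
2022-06-14 through 2022-06-18 meets the second set on 2022-06-16 through 2022-06-18.
2022-06-22 through 2022-07-03 meets the second set on 2022-06-25 through 2022-07-03.

2022-06-16 through 2022-06-18, 2022-06-25 through 2022-07-03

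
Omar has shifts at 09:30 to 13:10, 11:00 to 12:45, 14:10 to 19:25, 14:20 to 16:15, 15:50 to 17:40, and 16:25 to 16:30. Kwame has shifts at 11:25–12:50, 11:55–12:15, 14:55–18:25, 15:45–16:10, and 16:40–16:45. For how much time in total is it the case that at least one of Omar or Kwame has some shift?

First set merges to 09:30–13:10, 14:10–19:25.
Second set merges to 11:25–12:50, 14:55–18:25.
A ∪ B = 09:30–13:10, 14:10–19:25.
Total: 3 h 40 min + 5 h 15 min = 8 h 55 min.

8 h 55 min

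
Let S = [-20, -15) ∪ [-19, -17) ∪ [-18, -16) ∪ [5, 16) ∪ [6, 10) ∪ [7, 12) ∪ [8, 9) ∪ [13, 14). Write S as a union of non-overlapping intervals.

[-19, -17) overlaps/touches [-20, -15) → extend to [-20, -15).
[-18, -16) overlaps/touches [-20, -15) → extend to [-20, -15).
[5, 16) is disjoint → start new block.
[6, 10) overlaps/touches [5, 16) → extend to [5, 16).
[7, 12) overlaps/touches [5, 16) → extend to [5, 16).
[8, 9) overlaps/touches [5, 16) → extend to [5, 16).
[13, 14) overlaps/touches [5, 16) → extend to [5, 16).

[-20, -15) ∪ [5, 16)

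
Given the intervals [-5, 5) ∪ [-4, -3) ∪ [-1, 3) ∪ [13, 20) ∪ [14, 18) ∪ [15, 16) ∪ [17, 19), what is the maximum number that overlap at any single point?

At 15, 3 of the intervals are simultaneously active.
No point has more.

3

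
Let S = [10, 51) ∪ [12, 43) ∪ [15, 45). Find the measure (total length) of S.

41

Merged: [10, 51).
Length: 41.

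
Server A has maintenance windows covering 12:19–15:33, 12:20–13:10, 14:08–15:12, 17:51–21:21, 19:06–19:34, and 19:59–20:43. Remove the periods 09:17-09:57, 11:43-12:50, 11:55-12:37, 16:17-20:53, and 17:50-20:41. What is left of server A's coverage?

A, merged: 12:19–15:33, 17:51–21:21.
B, merged: 09:17–09:57, 11:43–12:50, 16:17–20:53.
12:19–15:33 minus B → 12:50–15:33.
17:51–21:21 minus B → 20:53–21:21.

12:50–15:33, 20:53–21:21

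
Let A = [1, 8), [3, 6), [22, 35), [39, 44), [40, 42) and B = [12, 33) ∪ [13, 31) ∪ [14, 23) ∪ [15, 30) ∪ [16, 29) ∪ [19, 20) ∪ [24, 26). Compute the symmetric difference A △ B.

[1, 8) ∪ [12, 22) ∪ [33, 35) ∪ [39, 44)

A, merged: [1, 8), [22, 35), [39, 44).
B, merged: [12, 33).
A \ B = [1, 8), [33, 35), [39, 44).
B \ A = [12, 22).
Union of the two gives the symmetric difference.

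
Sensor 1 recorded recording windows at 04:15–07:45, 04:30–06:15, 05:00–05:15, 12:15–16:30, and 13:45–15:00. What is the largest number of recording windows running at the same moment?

3

Walk the sorted start/end points keeping a running depth.
The depth first hits 3 at 05:00.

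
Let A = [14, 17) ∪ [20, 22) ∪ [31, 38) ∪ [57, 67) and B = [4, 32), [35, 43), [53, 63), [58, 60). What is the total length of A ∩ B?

15

Second set merges to [4, 32), [35, 43), [53, 63).
A ∩ B = [14, 17), [20, 22), [31, 32), [35, 38), [57, 63).
Total: 3 + 2 + 1 + 3 + 6 = 15.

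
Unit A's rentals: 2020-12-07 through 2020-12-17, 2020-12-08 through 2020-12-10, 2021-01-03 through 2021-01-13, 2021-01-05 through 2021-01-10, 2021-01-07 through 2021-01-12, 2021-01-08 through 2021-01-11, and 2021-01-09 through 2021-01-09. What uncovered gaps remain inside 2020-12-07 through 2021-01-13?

2020-12-18 through 2021-01-02

After merging, the occupied span is 2020-12-07 through 2020-12-17, 2021-01-03 through 2021-01-13.
Complement within 2020-12-07 through 2021-01-13: 2020-12-18 through 2021-01-02.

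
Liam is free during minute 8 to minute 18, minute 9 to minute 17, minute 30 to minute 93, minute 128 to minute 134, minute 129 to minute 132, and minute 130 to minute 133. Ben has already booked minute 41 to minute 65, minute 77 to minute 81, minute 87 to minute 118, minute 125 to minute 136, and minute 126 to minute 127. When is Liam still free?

First set merges to minute 8 to minute 18, minute 30 to minute 93, minute 128 to minute 134.
Second set merges to minute 41 to minute 65, minute 77 to minute 81, minute 87 to minute 118, minute 125 to minute 136.
minute 8 to minute 18: no B overlap → unchanged.
minute 30 to minute 93 minus B → minute 30 to minute 41, minute 65 to minute 77, minute 81 to minute 87.
minute 128 to minute 134: fully covered by B → removed.

minute 8 to minute 18, minute 30 to minute 41, minute 65 to minute 77, minute 81 to minute 87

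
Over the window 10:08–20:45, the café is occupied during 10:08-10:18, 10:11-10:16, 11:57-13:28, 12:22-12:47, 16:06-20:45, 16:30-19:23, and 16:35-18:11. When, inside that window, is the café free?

The merged coverage is 10:08–10:18, 11:57–13:28, 16:06–20:45.
Uncovered inside 10:08–20:45: 10:18–11:57, 13:28–16:06.

10:18–11:57, 13:28–16:06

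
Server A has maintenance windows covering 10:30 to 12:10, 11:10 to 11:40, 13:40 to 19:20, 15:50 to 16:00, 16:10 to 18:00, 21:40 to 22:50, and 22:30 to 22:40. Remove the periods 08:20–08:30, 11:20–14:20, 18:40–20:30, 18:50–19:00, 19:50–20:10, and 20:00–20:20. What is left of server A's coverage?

A, merged: 10:30–12:10, 13:40–19:20, 21:40–22:50.
B, merged: 08:20–08:30, 11:20–14:20, 18:40–20:30.
10:30–12:10 with B removed leaves 10:30–11:20.
13:40–19:20 with B removed leaves 14:20–18:40.
21:40–22:50 is untouched.

10:30–11:20, 14:20–18:40, 21:40–22:50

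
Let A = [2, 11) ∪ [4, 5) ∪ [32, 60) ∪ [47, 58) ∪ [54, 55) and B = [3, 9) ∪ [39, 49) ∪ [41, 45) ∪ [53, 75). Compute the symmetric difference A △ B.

Merge the first list: [2, 11), [32, 60).
Merge the second list: [3, 9), [39, 49), [53, 75).
A \ B = [2, 3), [9, 11), [32, 39), [49, 53).
B \ A = [60, 75).
Union of the two gives the symmetric difference.

[2, 3) ∪ [9, 11) ∪ [32, 39) ∪ [49, 53) ∪ [60, 75)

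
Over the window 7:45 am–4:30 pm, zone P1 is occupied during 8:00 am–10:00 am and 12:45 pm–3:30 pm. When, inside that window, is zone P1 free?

7:45 am-8:00 am, 10:00 am-12:45 pm, 3:30 pm-4:30 pm

Covered (merged): 8:00 am-10:00 am, 12:45 pm-3:30 pm.
Gaps within 7:45 am-4:30 pm: 7:45 am-8:00 am, 10:00 am-12:45 pm, 3:30 pm-4:30 pm.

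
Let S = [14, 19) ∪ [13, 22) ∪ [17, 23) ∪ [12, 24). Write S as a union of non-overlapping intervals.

Sort by start: [12, 24), [13, 22), [14, 19), [17, 23).
[13, 22) overlaps/touches [12, 24) → extend to [12, 24).
[14, 19) overlaps/touches [12, 24) → extend to [12, 24).
[17, 23) overlaps/touches [12, 24) → extend to [12, 24).

[12, 24)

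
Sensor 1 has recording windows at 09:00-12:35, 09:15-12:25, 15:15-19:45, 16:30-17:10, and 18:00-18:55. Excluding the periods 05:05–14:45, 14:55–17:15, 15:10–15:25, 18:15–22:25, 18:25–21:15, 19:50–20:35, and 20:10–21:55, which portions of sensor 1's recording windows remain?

A, merged: 09:00–12:35, 15:15–19:45.
B, merged: 05:05–14:45, 14:55–17:15, 18:15–22:25.
09:00–12:35: entirely removed.
15:15–19:45 \ B = 17:15–18:15.

17:15–18:15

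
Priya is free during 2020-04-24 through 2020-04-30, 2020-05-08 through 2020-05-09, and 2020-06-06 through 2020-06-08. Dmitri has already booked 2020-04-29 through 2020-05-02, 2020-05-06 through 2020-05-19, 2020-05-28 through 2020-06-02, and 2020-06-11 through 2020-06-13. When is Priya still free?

2020-04-24 through 2020-04-30 \ B = 2020-04-24 through 2020-04-28.
2020-05-08 through 2020-05-09: entirely removed.
2020-06-06 through 2020-06-08: nothing removed.

2020-04-24 through 2020-04-28, 2020-06-06 through 2020-06-08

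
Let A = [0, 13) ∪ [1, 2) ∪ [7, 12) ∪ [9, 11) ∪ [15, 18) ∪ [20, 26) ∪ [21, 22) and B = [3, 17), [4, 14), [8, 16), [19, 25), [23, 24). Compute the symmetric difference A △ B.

A, merged: [0, 13), [15, 18), [20, 26).
B, merged: [3, 17), [19, 25).
Only in the first: [0, 3), [17, 18), [25, 26).
Only in the second: [13, 15), [19, 20).
Together these are the periods covered by exactly one.

[0, 3) ∪ [13, 15) ∪ [17, 18) ∪ [19, 20) ∪ [25, 26)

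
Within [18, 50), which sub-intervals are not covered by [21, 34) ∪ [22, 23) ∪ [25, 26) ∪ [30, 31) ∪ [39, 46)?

The merged coverage is [21, 34), [39, 46).
Gaps within [18, 50): [18, 21), [34, 39), [46, 50).

[18, 21) ∪ [34, 39) ∪ [46, 50)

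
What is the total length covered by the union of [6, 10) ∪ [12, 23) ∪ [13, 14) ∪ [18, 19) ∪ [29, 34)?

20

Merged: [6, 10), [12, 23), [29, 34).
Lengths: 4 + 11 + 5 = 20.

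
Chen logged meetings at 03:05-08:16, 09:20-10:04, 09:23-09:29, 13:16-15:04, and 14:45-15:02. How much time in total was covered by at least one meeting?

7 h 43 min

Merged: 03:05-08:16, 09:20-10:04, 13:16-15:04.
Lengths: 5 h 11 min + 44 min + 1 h 48 min = 7 h 43 min.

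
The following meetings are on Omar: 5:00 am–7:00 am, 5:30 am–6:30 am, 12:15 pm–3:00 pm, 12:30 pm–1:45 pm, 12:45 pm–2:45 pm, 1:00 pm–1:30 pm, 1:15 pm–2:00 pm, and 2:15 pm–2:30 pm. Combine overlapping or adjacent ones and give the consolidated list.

5:30 am–6:30 am overlaps/touches 5:00 am–7:00 am → extend to 5:00 am–7:00 am.
12:15 pm–3:00 pm is disjoint → start new block.
12:30 pm–1:45 pm overlaps/touches 12:15 pm–3:00 pm → extend to 12:15 pm–3:00 pm.
12:45 pm–2:45 pm overlaps/touches 12:15 pm–3:00 pm → extend to 12:15 pm–3:00 pm.
1:00 pm–1:30 pm overlaps/touches 12:15 pm–3:00 pm → extend to 12:15 pm–3:00 pm.
1:15 pm–2:00 pm overlaps/touches 12:15 pm–3:00 pm → extend to 12:15 pm–3:00 pm.
2:15 pm–2:30 pm overlaps/touches 12:15 pm–3:00 pm → extend to 12:15 pm–3:00 pm.

5:00 am–7:00 am, 12:15 pm–3:00 pm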